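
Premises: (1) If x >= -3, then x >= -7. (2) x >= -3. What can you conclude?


Modus ponens: from (P → Q) and P, infer Q.
P = 'x >= -3' is asserted, and P → Q holds, so Q follows.

x >= -7.


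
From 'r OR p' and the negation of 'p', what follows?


Disjunctive syllogism: from (P ∨ Q) and ¬P, infer Q.
One disjunct, 'p', is ruled out; the other must hold.

r


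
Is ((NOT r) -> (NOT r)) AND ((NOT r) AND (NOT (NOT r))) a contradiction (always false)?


Truth table over {r}:
r | φ
-----
F | F
T | F
Every row is false.

Yes, it is a contradiction.


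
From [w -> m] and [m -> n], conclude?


Hypothetical syllogism: from (P → Q) and (Q → R), infer (P → R).
Chain the two implications through the shared middle term 'm'.

w -> n


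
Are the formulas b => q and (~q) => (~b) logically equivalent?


Compare truth tables:
b | q | φ | ψ
-------------
False | False | True | True
True | False | False | False
False | True | True | True
True | True | True | True
The columns φ and ψ agree on every row.

Yes, they are logically equivalent.


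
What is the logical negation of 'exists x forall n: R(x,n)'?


Negation flips each quantifier (∀↔∃) and negates the inner predicate.
¬(exists x forall n: φ) = forall x exists n: ¬φ.

forall x exists n: ~(R(x,n))


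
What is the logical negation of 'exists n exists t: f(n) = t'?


Negation flips each quantifier (∀↔∃) and negates the inner predicate.
¬(exists n exists t: φ) = forall n forall t: ¬φ.

forall n forall t: ~(f(n) = t)


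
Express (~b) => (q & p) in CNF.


Step 1: Rewrite (¬b) → (q ∧ p) as ¬(¬b) ∨ (q ∧ p).
Step 2: Distribute ∨ over ∧.
Step 3: Eliminate any double negations (¬¬X = X).

(b | q) & (b | p)


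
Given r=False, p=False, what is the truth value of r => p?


Implication is false only when antecedent is true and consequent is false.
Substitute: r=False, p=False.
False => False evaluates to True.

True


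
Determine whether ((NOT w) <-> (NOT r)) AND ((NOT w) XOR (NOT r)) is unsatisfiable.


Truth table over {r, w}:
r | w | φ
---------
F | F | F
T | F | F
F | T | F
T | T | F
Every row is false.

Yes, it is a contradiction.


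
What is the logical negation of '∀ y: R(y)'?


¬(∀ x: φ) = ∃ x: ¬φ, and ¬(∃ x: φ) = ∀ x: ¬φ.
Apply to the universal statement.

∃ y: ¬(R(y))


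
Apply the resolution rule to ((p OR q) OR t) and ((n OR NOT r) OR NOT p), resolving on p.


The clauses contain complementary literals p and NOTp.
Resolution eliminates this pair and disjoins the remaining literals (merging duplicates).

(((q OR t) OR n) OR NOT r)


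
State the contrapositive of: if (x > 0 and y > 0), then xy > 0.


The contrapositive of (P → Q) is (¬Q → ¬P); it is logically equivalent to the original.
Here P = '(x > 0 and y > 0)' and Q = 'xy > 0'.

If not (xy > 0), then not ((x > 0 and y > 0)).


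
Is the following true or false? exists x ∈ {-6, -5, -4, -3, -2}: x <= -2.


Evaluate the predicate on each element: -6:True, -5:True, -4:True, -3:True, -2:True.
Witness x = -6 satisfies the predicate.

True


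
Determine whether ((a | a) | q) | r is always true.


Build the truth table over {a, q, r}:
a | q | r | φ
-------------
False | False | False | False
True | False | False | True
False | True | False | True
True | True | False | True
False | False | True | True
True | False | True | True
False | True | True | True
True | True | True | True
Counterexample at row 1: with a=False, q=False, r=False, the formula is False.

No, it is not a tautology.


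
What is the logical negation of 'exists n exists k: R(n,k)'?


Negation flips each quantifier (∀↔∃) and negates the inner predicate.
¬(exists n exists k: φ) = forall n forall k: ¬φ.

forall n forall k: ~(R(n,k))


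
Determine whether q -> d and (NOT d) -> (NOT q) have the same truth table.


Compare truth tables:
d | q | φ | ψ
-------------
F | F | T | T
T | F | T | T
F | T | F | F
T | T | T | T
The columns φ and ψ agree on every row.

Yes, they are logically equivalent.


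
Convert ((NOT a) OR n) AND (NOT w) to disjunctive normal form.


Step 1: Distribute ∧ over ∨: ((¬a) ∨ n) ∧ (¬w) = ((¬a) ∧ (¬w)) ∨ (n ∧ (¬w)).

((NOT a) AND (NOT w)) OR (n AND (NOT w))


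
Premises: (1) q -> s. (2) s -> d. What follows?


Hypothetical syllogism: from (P → Q) and (Q → R), infer (P → R).
Chain the two implications through the shared middle term 's'.

q -> d


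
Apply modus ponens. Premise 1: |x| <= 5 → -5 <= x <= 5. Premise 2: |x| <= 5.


Modus ponens: from (P → Q) and P, infer Q.
P = '|x| <= 5' is asserted, and P → Q holds, so Q follows.

-5 <= x <= 5.


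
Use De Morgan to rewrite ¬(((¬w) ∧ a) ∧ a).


De Morgan: the negation of a conjunction is the disjunction of the negations.
Distribute ¬ across ∧, flipping it to ∨, and negate each literal.

(w ∨ (¬a)) ∨ (¬a)


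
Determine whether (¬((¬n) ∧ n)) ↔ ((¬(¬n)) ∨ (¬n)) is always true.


Build the truth table over {n}:
n | φ
-----
F | T
T | T
Every row evaluates to true.

Yes, it is a tautology.


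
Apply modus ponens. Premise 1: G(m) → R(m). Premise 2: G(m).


Modus ponens: from (P → Q) and P, infer Q.
P = 'G(m)' is asserted, and P → Q holds, so Q follows.

R(m).


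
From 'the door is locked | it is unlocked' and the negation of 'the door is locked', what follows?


Disjunctive syllogism: from (P ∨ Q) and ¬P, infer Q.
One disjunct, 'the door is locked', is ruled out; the other must hold.

it is unlocked


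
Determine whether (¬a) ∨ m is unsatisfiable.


Truth table over {a, m}:
a | m | φ
---------
F | F | T
T | F | F
F | T | T
T | T | T
Satisfying assignment at row 1: a=F, m=F gives T.

No, it is not a contradiction.


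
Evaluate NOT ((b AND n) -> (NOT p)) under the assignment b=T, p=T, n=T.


Substitute b=T, p=T, n=T:
b AND n = T AND T = T
NOT p = F
(b AND n) -> (NOT p) = T -> F = F
NOT ((b AND n) -> (NOT p)) = T

T


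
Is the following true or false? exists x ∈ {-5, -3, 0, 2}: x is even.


Evaluate the predicate on each element: -5:False, -3:False, 0:True, 2:True.
Witness x = 0 satisfies the predicate.

True


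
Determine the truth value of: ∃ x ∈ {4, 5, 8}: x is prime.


Evaluate the predicate on each element: 4:F, 5:T, 8:F.
Witness x = 5 satisfies the predicate.

T


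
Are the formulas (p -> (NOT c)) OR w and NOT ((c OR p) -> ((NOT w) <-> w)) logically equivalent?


Compare truth tables:
c | p | w | φ | ψ
-----------------
F | F | F | T | F
T | F | F | T | T
F | T | F | T | T
T | T | F | F | T
F | F | T | T | F
T | F | T | T | T
F | T | T | T | T
T | T | T | T | T
They differ at row 1 (c=F, p=F, w=F): φ=T but ψ=F.

No, they are not logically equivalent.


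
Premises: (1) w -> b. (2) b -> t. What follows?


Hypothetical syllogism: from (P → Q) and (Q → R), infer (P → R).
Chain the two implications through the shared middle term 'b'.

w -> t


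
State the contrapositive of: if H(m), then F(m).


The contrapositive of (P → Q) is (¬Q → ¬P); it is logically equivalent to the original.
Here P = 'H(m)' and Q = 'F(m)'.

If not (F(m)), then not (H(m)).


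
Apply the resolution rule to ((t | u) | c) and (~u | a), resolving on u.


The clauses contain complementary literals u and ~u.
Resolution eliminates this pair and disjoins the remaining literals (merging duplicates).

((c | t) | a)


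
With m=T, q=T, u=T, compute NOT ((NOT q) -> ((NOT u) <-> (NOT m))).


Substitute m=T, q=T, u=T:
NOT q = F
NOT u = F
NOT m = F
(NOT u) <-> (NOT m) = F <-> F = T
(NOT q) -> ((NOT u) <-> (NOT m)) = F -> T = T
NOT ((NOT q) -> ((NOT u) <-> (NOT m))) = F

F


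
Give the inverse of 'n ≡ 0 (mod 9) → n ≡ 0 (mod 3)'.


The inverse of (P → Q) is (¬P → ¬Q). It is equivalent to the converse, not to the original.
Here P = 'n ≡ 0 (mod 9)' and Q = 'n ≡ 0 (mod 3)'.

If not (n ≡ 0 (mod 9)), then not (n ≡ 0 (mod 3)).


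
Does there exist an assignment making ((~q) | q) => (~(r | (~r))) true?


Check all 4 assignments over {q, r}:
q | r | φ
---------
False | False | False
True | False | False
False | True | False
True | True | False
No assignment makes the formula true.

Unsatisfiable.


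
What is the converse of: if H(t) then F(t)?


The converse of (P → Q) is (Q → P). It is not in general equivalent to the original.
Here P = 'H(t)' and Q = 'F(t)'.

If F(t), then H(t).


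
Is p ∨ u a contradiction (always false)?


Truth table over {p, u}:
p | u | φ
---------
F | F | F
T | F | T
F | T | T
T | T | T
Satisfying assignment at row 2: p=T, u=F gives T.

No, it is not a contradiction.


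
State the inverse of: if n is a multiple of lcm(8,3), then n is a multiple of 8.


The inverse of (P → Q) is (¬P → ¬Q). It is equivalent to the converse, not to the original.
Here P = 'n is a multiple of lcm(8,3)' and Q = 'n is a multiple of 8'.

If not (n is a multiple of lcm(8,3)), then not (n is a multiple of 8).


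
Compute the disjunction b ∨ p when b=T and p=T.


Disjunction is false only when both operands are false.
Substitute: b=T, p=T.
T ∨ T evaluates to T.

T


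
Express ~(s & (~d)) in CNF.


Step 1: Apply De Morgan: ¬(s ∧ (¬d)) = ¬s ∨ ¬(¬d).
Step 2: Eliminate any double negations (¬¬X = X).

(~s) | d


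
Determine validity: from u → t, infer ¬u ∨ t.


This matches the form of material implication: the conclusion follows in every model of the premises.

Valid.


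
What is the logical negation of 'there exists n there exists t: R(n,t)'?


Negation flips each quantifier (∀↔∃) and negates the inner predicate.
¬(there exists n there exists t: φ) = for all n for all t: ¬φ.

for all n for all t: NOT(R(n,t))


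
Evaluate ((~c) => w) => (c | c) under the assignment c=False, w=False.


Substitute c=False, w=False:
~c = True
(~c) => w = True => False = False
c | c = False | False = False
((~c) => w) => (c | c) = False => False = True

True


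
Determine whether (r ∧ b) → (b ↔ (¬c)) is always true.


Build the truth table over {b, c, r}:
b | c | r | φ
-------------
F | F | F | T
T | F | F | T
F | T | F | T
T | T | F | T
F | F | T | T
T | F | T | T
F | T | T | T
T | T | T | F
Counterexample at row 8: with b=T, c=T, r=T, the formula is F.

No, it is not a tautology.


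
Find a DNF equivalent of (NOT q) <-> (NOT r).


Step 1: (¬q) ↔ (¬r) is true exactly when both agree: ((¬q) ∧ (¬r)) ∨ (¬(¬q) ∧ ¬(¬r)).
Step 2: Eliminate any double negations (¬¬X = X).

((NOT q) AND (NOT r)) OR (q AND r)


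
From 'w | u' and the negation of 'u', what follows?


Disjunctive syllogism: from (P ∨ Q) and ¬P, infer Q.
One disjunct, 'u', is ruled out; the other must hold.

w


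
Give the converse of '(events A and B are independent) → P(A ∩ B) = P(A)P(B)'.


The converse of (P → Q) is (Q → P). It is not in general equivalent to the original.
Here P = '(events A and B are independent)' and Q = 'P(A ∩ B) = P(A)P(B)'.

If P(A ∩ B) = P(A)P(B), then (events A and B are independent).


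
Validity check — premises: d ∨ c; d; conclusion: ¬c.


This is affirming a disjunct (fallacy). There exist truth assignments where the premises are all true but the conclusion is false.

Invalid.


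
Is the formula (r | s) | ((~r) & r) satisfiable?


Search for a satisfying assignment over {r, s}.
Try r=True, s=False: the formula evaluates to True.
A satisfying assignment exists.

Satisfiable.


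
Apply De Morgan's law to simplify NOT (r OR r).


De Morgan: the negation of a disjunction is the conjunction of the negations.
Distribute NOT across OR, flipping it to AND, and negate each literal.

(NOT r) AND (NOT r)


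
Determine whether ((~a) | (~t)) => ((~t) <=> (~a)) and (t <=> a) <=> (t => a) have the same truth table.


Compare truth tables:
a | t | φ | ψ
-------------
False | False | True | True
True | False | False | False
False | True | False | True
True | True | True | True
They differ at row 3 (a=False, t=True): φ=False but ψ=True.

No, they are not logically equivalent.


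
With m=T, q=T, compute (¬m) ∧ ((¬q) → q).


Substitute m=T, q=T:
¬m = F
¬q = F
(¬q) → q = F → T = T
(¬m) ∧ ((¬q) → q) = F ∧ T = F

F


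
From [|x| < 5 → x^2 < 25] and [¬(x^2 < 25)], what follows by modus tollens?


Modus tollens: from (P → Q) and ¬Q, infer ¬P.
Q = 'x^2 < 25' is denied; since P → Q, P must also fail.

Not (|x| < 5).


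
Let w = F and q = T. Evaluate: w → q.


Implication is false only when antecedent is true and consequent is false.
Substitute: w=F, q=T.
F → T evaluates to T.

T


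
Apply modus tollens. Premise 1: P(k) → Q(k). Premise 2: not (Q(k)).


Modus tollens: from (P → Q) and ¬Q, infer ¬P.
Q = 'Q(k)' is denied; since P → Q, P must also fail.

Not (P(k)).


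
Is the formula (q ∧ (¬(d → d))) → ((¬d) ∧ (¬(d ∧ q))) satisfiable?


Search for a satisfying assignment over {d, q}.
Try d=F, q=F: the formula evaluates to T.
A satisfying assignment exists.

Satisfiable.


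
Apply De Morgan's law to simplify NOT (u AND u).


De Morgan: the negation of a conjunction is the disjunction of the negations.
Distribute NOT across AND, flipping it to OR, and negate each literal.

(NOT u) OR (NOT u)


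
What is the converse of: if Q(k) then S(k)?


The converse of (P → Q) is (Q → P). It is not in general equivalent to the original.
Here P = 'Q(k)' and Q = 'S(k)'.

If S(k), then Q(k).


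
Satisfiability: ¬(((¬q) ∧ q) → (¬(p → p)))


Check all 4 assignments over {p, q}:
p | q | φ
---------
F | F | F
T | F | F
F | T | F
T | T | F
No assignment makes the formula true.

Unsatisfiable.


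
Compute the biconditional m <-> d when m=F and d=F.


Biconditional is true when both operands have the same truth value.
Substitute: m=F, d=F.
F <-> F evaluates to T.

T


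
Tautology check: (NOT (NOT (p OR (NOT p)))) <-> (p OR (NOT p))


Build the truth table over {p}:
p | φ
-----
F | T
T | T
Every row evaluates to true.

Yes, it is a tautology.


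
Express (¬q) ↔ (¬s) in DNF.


Step 1: (¬q) ↔ (¬s) is true exactly when both agree: ((¬q) ∧ (¬s)) ∨ (¬(¬q) ∧ ¬(¬s)).
Step 2: Eliminate any double negations (¬¬X = X).

((¬q) ∧ (¬s)) ∨ (q ∧ s)


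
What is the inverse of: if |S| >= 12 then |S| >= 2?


The inverse of (P → Q) is (¬P → ¬Q). It is equivalent to the converse, not to the original.
Here P = '|S| >= 12' and Q = '|S| >= 2'.

If not (|S| >= 12), then not (|S| >= 2).


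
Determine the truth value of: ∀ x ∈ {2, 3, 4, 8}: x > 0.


Evaluate the predicate on each element: 2:T, 3:T, 4:T, 8:T.
Every element satisfies the predicate.

T


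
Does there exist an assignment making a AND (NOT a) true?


Check all 2 assignments over {a}:
a | φ
-----
F | F
T | F
No assignment makes the formula true.

Unsatisfiable.


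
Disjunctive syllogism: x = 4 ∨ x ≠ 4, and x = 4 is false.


Disjunctive syllogism: from (P ∨ Q) and ¬P, infer Q.
One disjunct, 'x = 4', is ruled out; the other must hold.

x ≠ 4


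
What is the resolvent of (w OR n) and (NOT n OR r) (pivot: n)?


The clauses contain complementary literals n and NOTn.
Resolution eliminates this pair and disjoins the remaining literals (merging duplicates).

(w OR r)


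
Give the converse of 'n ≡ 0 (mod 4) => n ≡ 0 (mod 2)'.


The converse of (P → Q) is (Q → P). It is not in general equivalent to the original.
Here P = 'n ≡ 0 (mod 4)' and Q = 'n ≡ 0 (mod 2)'.

If n ≡ 0 (mod 2), then n ≡ 0 (mod 4).


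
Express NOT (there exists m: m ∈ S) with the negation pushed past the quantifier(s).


¬(for all x: φ) = there exists x: ¬φ, and ¬(there exists x: φ) = for all x: ¬φ.
Apply to the existential statement.

for all m: NOT(m ∈ S)


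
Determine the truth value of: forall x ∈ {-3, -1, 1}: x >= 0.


Evaluate the predicate on each element: -3:False, -1:False, 1:True.
Counterexample x = -3 fails the predicate.

False


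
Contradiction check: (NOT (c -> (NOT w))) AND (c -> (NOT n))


Truth table over {c, n, w}:
c | n | w | φ
-------------
F | F | F | F
T | F | F | F
F | T | F | F
T | T | F | F
F | F | T | F
T | F | T | T
F | T | T | F
T | T | T | F
Satisfying assignment at row 6: c=T, n=F, w=T gives T.

No, it is not a contradiction.


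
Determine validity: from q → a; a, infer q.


This is affirming the consequent (fallacy). There exist truth assignments where the premises are all true but the conclusion is false.

Invalid.


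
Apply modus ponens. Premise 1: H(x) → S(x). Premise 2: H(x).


Modus ponens: from (P → Q) and P, infer Q.
P = 'H(x)' is asserted, and P → Q holds, so Q follows.

S(x).


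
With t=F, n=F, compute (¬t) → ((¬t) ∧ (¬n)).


Substitute t=F, n=F:
¬t = T
¬t = T
¬n = T
(¬t) ∧ (¬n) = T ∧ T = T
(¬t) → ((¬t) ∧ (¬n)) = T → T = T

T


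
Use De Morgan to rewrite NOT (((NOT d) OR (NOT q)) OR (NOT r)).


De Morgan: the negation of a disjunction is the conjunction of the negations.
Distribute NOT across OR, flipping it to AND, and negate each literal.

(d AND q) AND r


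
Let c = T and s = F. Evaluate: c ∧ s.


Conjunction is true only when both operands are true.
Substitute: c=T, s=F.
T ∧ F evaluates to F.

F


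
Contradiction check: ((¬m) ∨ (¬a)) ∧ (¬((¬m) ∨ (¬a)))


Truth table over {a, m}:
a | m | φ
---------
F | F | F
T | F | F
F | T | F
T | T | F
Every row is false.

Yes, it is a contradiction.


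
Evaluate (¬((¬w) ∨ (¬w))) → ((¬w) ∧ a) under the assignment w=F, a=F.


Substitute w=F, a=F:
¬w = T
¬w = T
(¬w) ∨ (¬w) = T ∨ T = T
¬((¬w) ∨ (¬w)) = F
¬w = T
(¬w) ∧ a = T ∧ F = F
(¬((¬w) ∨ (¬w))) → ((¬w) ∧ a) = F → F = T

T


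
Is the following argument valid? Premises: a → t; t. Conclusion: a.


This is affirming the consequent (fallacy). There exist truth assignments where the premises are all true but the conclusion is false.

Invalid.


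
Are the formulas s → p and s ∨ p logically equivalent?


Compare truth tables:
p | s | φ | ψ
-------------
F | F | T | F
T | F | T | T
F | T | F | T
T | T | T | T
They differ at row 1 (p=F, s=F): φ=T but ψ=F.

No, they are not logically equivalent.


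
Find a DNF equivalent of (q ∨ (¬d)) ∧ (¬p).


Step 1: Distribute ∧ over ∨: (q ∨ (¬d)) ∧ (¬p) = (q ∧ (¬p)) ∨ ((¬d) ∧ (¬p)).

(q ∧ (¬p)) ∨ ((¬d) ∧ (¬p))


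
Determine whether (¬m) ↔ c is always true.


Build the truth table over {c, m}:
c | m | φ
---------
F | F | F
T | F | T
F | T | T
T | T | F
Counterexample at row 1: with c=F, m=F, the formula is F.

No, it is not a tautology.


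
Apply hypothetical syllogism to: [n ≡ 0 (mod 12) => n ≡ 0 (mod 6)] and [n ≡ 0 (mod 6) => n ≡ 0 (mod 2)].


Hypothetical syllogism: from (P → Q) and (Q → R), infer (P → R).
Chain the two implications through the shared middle term 'n ≡ 0 (mod 6)'.

n ≡ 0 (mod 12) => n ≡ 0 (mod 2)


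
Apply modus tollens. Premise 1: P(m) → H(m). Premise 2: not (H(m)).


Modus tollens: from (P → Q) and ¬Q, infer ¬P.
Q = 'H(m)' is denied; since P → Q, P must also fail.

Not (P(m)).


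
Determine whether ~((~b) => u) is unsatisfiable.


Truth table over {b, u}:
b | u | φ
---------
False | False | True
True | False | False
False | True | False
True | True | False
Satisfying assignment at row 1: b=False, u=False gives True.

No, it is not a contradiction.


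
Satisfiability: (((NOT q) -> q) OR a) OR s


Search for a satisfying assignment over {a, q, s}.
Try a=T, q=F, s=F: the formula evaluates to T.
A satisfying assignment exists.

Satisfiable.


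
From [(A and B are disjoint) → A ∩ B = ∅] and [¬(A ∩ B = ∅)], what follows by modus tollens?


Modus tollens: from (P → Q) and ¬Q, infer ¬P.
Q = 'A ∩ B = ∅' is denied; since P → Q, P must also fail.

Not ((A and B are disjoint)).


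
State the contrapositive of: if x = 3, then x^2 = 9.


The contrapositive of (P → Q) is (¬Q → ¬P); it is logically equivalent to the original.
Here P = 'x = 3' and Q = 'x^2 = 9'.

If not (x^2 = 9), then not (x = 3).


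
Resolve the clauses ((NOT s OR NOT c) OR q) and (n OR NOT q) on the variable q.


The clauses contain complementary literals q and NOTq.
Resolution eliminates this pair and disjoins the remaining literals (merging duplicates).

((NOT s OR NOT c) OR n)


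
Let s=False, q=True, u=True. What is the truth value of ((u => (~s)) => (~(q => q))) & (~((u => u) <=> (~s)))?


Substitute s=False, q=True, u=True:
~s = True
u => (~s) = True => True = True
q => q = True => True = True
~(q => q) = False
(u => (~s)) => (~(q => q)) = True => False = False
u => u = True => True = True
~s = True
(u => u) <=> (~s) = True <=> True = True
~((u => u) <=> (~s)) = False
((u => (~s)) => (~(q => q))) & (~((u => u) <=> (~s))) = False & False = False

False


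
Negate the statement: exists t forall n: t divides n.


Negation flips each quantifier (∀↔∃) and negates the inner predicate.
¬(exists t forall n: φ) = forall t exists n: ¬φ.

forall t exists n: ~(t divides n)


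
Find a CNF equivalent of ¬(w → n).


Step 1: Rewrite w → n as ¬w ∨ n.
Step 2: Negate: ¬(¬w ∨ n) = w ∧ ¬n (De Morgan + double negation).

w ∧ (¬n)


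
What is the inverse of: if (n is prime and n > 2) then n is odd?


The inverse of (P → Q) is (¬P → ¬Q). It is equivalent to the converse, not to the original.
Here P = '(n is prime and n > 2)' and Q = 'n is odd'.

If not ((n is prime and n > 2)), then not (n is odd).


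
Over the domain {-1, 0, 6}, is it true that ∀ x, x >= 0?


Evaluate the predicate on each element: -1:F, 0:T, 6:T.
Counterexample x = -1 fails the predicate.

F


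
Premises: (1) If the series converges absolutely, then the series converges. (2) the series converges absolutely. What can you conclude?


Modus ponens: from (P → Q) and P, infer Q.
P = 'the series converges absolutely' is asserted, and P → Q holds, so Q follows.

the series converges.


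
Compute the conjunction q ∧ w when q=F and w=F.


Conjunction is true only when both operands are true.
Substitute: q=F, w=F.
F ∧ F evaluates to F.

F


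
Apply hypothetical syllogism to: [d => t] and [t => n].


Hypothetical syllogism: from (P → Q) and (Q → R), infer (P → R).
Chain the two implications through the shared middle term 't'.

d => n


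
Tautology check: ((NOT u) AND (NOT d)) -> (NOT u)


Build the truth table over {d, u}:
d | u | φ
---------
F | F | T
T | F | T
F | T | T
T | T | T
Every row evaluates to true.

Yes, it is a tautology.


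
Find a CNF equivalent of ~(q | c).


Step 1: Apply De Morgan: ¬(q ∨ c) = ¬q ∧ ¬c.

(~q) & (~c)


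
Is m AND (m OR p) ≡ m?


Compare truth tables:
m | p | φ | ψ
-------------
F | F | F | F
T | F | T | T
F | T | F | F
T | T | T | T
The columns φ and ψ agree on every row.

Yes, they are logically equivalent.


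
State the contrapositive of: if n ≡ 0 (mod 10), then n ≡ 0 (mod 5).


The contrapositive of (P → Q) is (¬Q → ¬P); it is logically equivalent to the original.
Here P = 'n ≡ 0 (mod 10)' and Q = 'n ≡ 0 (mod 5)'.

If not (n ≡ 0 (mod 5)), then not (n ≡ 0 (mod 10)).


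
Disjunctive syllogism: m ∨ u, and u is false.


Disjunctive syllogism: from (P ∨ Q) and ¬P, infer Q.
One disjunct, 'u', is ruled out; the other must hold.

m


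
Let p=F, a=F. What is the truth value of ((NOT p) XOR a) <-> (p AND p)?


Substitute p=F, a=F:
NOT p = T
(NOT p) XOR a = T XOR F = T
p AND p = F AND F = F
((NOT p) XOR a) <-> (p AND p) = T <-> F = F

F


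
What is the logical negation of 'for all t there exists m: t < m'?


Negation flips each quantifier (∀↔∃) and negates the inner predicate.
¬(for all t there exists m: φ) = there exists t for all m: ¬φ.

there exists t for all m: NOT(t < m)


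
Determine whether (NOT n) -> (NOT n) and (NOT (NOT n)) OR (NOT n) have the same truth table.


Compare truth tables:
n | φ | ψ
---------
F | T | T
T | T | T
The columns φ and ψ agree on every row.

Yes, they are logically equivalent.


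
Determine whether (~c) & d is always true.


Build the truth table over {c, d}:
c | d | φ
---------
False | False | False
True | False | False
False | True | True
True | True | False
Counterexample at row 1: with c=False, d=False, the formula is False.

No, it is not a tautology.


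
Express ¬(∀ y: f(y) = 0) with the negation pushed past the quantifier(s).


¬(∀ x: φ) = ∃ x: ¬φ, and ¬(∃ x: φ) = ∀ x: ¬φ.
Apply to the universal statement.

∃ y: ¬(f(y) = 0)


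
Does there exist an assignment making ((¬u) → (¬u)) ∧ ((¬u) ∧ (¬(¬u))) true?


Check all 2 assignments over {u}:
u | φ
-----
F | F
T | F
No assignment makes the formula true.

Unsatisfiable.


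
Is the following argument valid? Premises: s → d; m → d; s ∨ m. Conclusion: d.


This matches the form of proof by cases: the conclusion follows in every model of the premises.

Valid.


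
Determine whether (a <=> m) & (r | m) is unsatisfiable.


Truth table over {a, m, r}:
a | m | r | φ
-------------
False | False | False | False
True | False | False | False
False | True | False | False
True | True | False | True
False | False | True | True
True | False | True | False
False | True | True | False
True | True | True | True
Satisfying assignment at row 4: a=True, m=True, r=False gives True.

No, it is not a contradiction.


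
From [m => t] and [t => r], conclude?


Hypothetical syllogism: from (P → Q) and (Q → R), infer (P → R).
Chain the two implications through the shared middle term 't'.

m => r


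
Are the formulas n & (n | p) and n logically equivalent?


Compare truth tables:
n | p | φ | ψ
-------------
False | False | False | False
True | False | True | True
False | True | False | False
True | True | True | True
The columns φ and ψ agree on every row.

Yes, they are logically equivalent.


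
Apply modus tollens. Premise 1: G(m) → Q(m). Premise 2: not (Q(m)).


Modus tollens: from (P → Q) and ¬Q, infer ¬P.
Q = 'Q(m)' is denied; since P → Q, P must also fail.

Not (G(m)).


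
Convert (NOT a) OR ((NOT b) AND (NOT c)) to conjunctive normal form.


Step 1: Distribute ∨ over ∧: (¬a) ∨ ((¬b) ∧ (¬c)) = ((¬a) ∨ (¬b)) ∧ ((¬a) ∨ (¬c)).

((NOT a) OR (NOT b)) AND ((NOT a) OR (NOT c))


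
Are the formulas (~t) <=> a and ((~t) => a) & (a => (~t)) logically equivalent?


Compare truth tables:
a | t | φ | ψ
-------------
False | False | False | False
True | False | True | True
False | True | True | True
True | True | False | False
The columns φ and ψ agree on every row.

Yes, they are logically equivalent.


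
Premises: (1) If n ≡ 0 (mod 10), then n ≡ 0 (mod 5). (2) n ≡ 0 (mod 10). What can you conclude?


Modus ponens: from (P → Q) and P, infer Q.
P = 'n ≡ 0 (mod 10)' is asserted, and P → Q holds, so Q follows.

n ≡ 0 (mod 5).


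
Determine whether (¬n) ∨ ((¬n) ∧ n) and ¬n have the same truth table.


Compare truth tables:
n | φ | ψ
---------
F | T | T
T | F | F
The columns φ and ψ agree on every row.

Yes, they are logically equivalent.


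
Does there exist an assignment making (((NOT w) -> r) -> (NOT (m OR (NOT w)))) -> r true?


Search for a satisfying assignment over {m, r, w}.
Try m=F, r=T, w=F: the formula evaluates to T.
A satisfying assignment exists.

Satisfiable.


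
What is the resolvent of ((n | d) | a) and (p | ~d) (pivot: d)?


The clauses contain complementary literals d and ~d.
Resolution eliminates this pair and disjoins the remaining literals (merging duplicates).

((a | n) | p)


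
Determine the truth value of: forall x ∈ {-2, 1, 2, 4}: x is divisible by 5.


Evaluate the predicate on each element: -2:False, 1:False, 2:False, 4:False.
Counterexample x = -2 fails the predicate.

False


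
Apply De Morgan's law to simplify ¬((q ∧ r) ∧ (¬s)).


De Morgan: the negation of a conjunction is the disjunction of the negations.
Distribute ¬ across ∧, flipping it to ∨, and negate each literal.

((¬q) ∨ (¬r)) ∨ s


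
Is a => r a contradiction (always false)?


Truth table over {a, r}:
a | r | φ
---------
False | False | True
True | False | False
False | True | True
True | True | True
Satisfying assignment at row 1: a=False, r=False gives True.

No, it is not a contradiction.


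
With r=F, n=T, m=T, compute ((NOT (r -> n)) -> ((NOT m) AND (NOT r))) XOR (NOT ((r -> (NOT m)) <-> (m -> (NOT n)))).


Substitute r=F, n=T, m=T:
… (earlier sub-steps elided)
NOT r = T
(NOT m) AND (NOT r) = F AND T = F
(NOT (r -> n)) -> ((NOT m) AND (NOT r)) = F -> F = T
NOT m = F
r -> (NOT m) = F -> F = T
NOT n = F
m -> (NOT n) = T -> F = F
(r -> (NOT m)) <-> (m -> (NOT n)) = T <-> F = F
NOT ((r -> (NOT m)) <-> (m -> (NOT n))) = T
((NOT (r -> n)) -> ((NOT m) AND (NOT r))) XOR (NOT ((r -> (NOT m)) <-> (m -> (NOT n)))) = T XOR T = F

F


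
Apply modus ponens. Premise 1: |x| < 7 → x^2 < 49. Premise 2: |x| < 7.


Modus ponens: from (P → Q) and P, infer Q.
P = '|x| < 7' is asserted, and P → Q holds, so Q follows.

x^2 < 49.


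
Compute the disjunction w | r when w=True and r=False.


Disjunction is false only when both operands are false.
Substitute: w=True, r=False.
True | False evaluates to True.

True


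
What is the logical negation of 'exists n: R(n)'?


¬(forall x: φ) = exists x: ¬φ, and ¬(exists x: φ) = forall x: ¬φ.
Apply to the existential statement.

forall n: ~(R(n))


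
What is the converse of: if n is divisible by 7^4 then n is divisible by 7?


The converse of (P → Q) is (Q → P). It is not in general equivalent to the original.
Here P = 'n is divisible by 7^4' and Q = 'n is divisible by 7'.

If n is divisible by 7, then n is divisible by 7^4.


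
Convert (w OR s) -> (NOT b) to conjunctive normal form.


Step 1: Rewrite as ¬(w ∨ s) ∨ (¬b) = (¬w ∧ ¬s) ∨ (¬b).
Step 2: Distribute ∨ over ∧.

((NOT w) OR (NOT b)) AND ((NOT s) OR (NOT b))


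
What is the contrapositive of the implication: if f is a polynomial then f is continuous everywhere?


The contrapositive of (P → Q) is (¬Q → ¬P); it is logically equivalent to the original.
Here P = 'f is a polynomial' and Q = 'f is continuous everywhere'.

If not (f is continuous everywhere), then not (f is a polynomial).


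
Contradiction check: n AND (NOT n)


Truth table over {n}:
n | φ
-----
F | F
T | F
Every row is false.

Yes, it is a contradiction.


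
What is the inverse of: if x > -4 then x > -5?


The inverse of (P → Q) is (¬P → ¬Q). It is equivalent to the converse, not to the original.
Here P = 'x > -4' and Q = 'x > -5'.

If not (x > -4), then not (x > -5).


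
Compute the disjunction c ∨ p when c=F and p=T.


Disjunction is false only when both operands are false.
Substitute: c=F, p=T.
F ∨ T evaluates to T.

T


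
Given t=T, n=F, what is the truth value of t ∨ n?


Disjunction is false only when both operands are false.
Substitute: t=T, n=F.
T ∨ F evaluates to T.

T


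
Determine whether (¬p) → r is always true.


Build the truth table over {p, r}:
p | r | φ
---------
F | F | F
T | F | T
F | T | T
T | T | T
Counterexample at row 1: with p=F, r=F, the formula is F.

No, it is not a tautology.


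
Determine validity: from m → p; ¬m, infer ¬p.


This is denying the antecedent (fallacy). There exist truth assignments where the premises are all true but the conclusion is false.

Invalid.


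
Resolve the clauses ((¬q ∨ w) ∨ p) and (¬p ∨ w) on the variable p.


The clauses contain complementary literals p and ¬p.
Resolution eliminates this pair and disjoins the remaining literals (merging duplicates).

(w ∨ ¬q)


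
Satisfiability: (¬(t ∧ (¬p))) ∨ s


Search for a satisfying assignment over {p, s, t}.
Try p=F, s=F, t=F: the formula evaluates to T.
A satisfying assignment exists.

Satisfiable.


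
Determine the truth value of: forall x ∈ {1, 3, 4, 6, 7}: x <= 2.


Evaluate the predicate on each element: 1:True, 3:False, 4:False, 6:False, 7:False.
Counterexample x = 3 fails the predicate.

False


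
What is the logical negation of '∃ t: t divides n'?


¬(∀ x: φ) = ∃ x: ¬φ, and ¬(∃ x: φ) = ∀ x: ¬φ.
Apply to the existential statement.

∀ t: ¬(t divides n)


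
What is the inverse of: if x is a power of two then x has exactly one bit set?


The inverse of (P → Q) is (¬P → ¬Q). It is equivalent to the converse, not to the original.
Here P = 'x is a power of two' and Q = 'x has exactly one bit set'.

If not (x is a power of two), then not (x has exactly one bit set).


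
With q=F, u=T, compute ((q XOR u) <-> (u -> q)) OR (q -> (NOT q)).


Substitute q=F, u=T:
q XOR u = F XOR T = T
u -> q = T -> F = F
(q XOR u) <-> (u -> q) = T <-> F = F
NOT q = T
q -> (NOT q) = F -> T = T
((q XOR u) <-> (u -> q)) OR (q -> (NOT q)) = F OR T = T

T


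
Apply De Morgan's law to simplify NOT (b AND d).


De Morgan: the negation of a conjunction is the disjunction of the negations.
Distribute NOT across AND, flipping it to OR, and negate each literal.

(NOT b) OR (NOT d)


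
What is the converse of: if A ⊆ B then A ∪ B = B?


The converse of (P → Q) is (Q → P). It is not in general equivalent to the original.
Here P = 'A ⊆ B' and Q = 'A ∪ B = B'.

If A ∪ B = B, then A ⊆ B.


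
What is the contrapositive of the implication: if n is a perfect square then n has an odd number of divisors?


The contrapositive of (P → Q) is (¬Q → ¬P); it is logically equivalent to the original.
Here P = 'n is a perfect square' and Q = 'n has an odd number of divisors'.

If not (n has an odd number of divisors), then not (n is a perfect square).


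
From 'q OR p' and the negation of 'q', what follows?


Disjunctive syllogism: from (P ∨ Q) and ¬P, infer Q.
One disjunct, 'q', is ruled out; the other must hold.

p


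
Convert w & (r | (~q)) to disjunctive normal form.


Step 1: Distribute ∧ over ∨: w ∧ (r ∨ (¬q)) = (w ∧ r) ∨ (w ∧ (¬q)).

(w & r) | (w & (~q))


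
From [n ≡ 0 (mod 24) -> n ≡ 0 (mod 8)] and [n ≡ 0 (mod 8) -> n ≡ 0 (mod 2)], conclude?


Hypothetical syllogism: from (P → Q) and (Q → R), infer (P → R).
Chain the two implications through the shared middle term 'n ≡ 0 (mod 8)'.

n ≡ 0 (mod 24) -> n ≡ 0 (mod 2)


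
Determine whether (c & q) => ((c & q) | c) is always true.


Build the truth table over {c, q}:
c | q | φ
---------
False | False | True
True | False | True
False | True | True
True | True | True
Every row evaluates to true.

Yes, it is a tautology.


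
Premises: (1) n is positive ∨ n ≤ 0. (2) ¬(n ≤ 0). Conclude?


Disjunctive syllogism: from (P ∨ Q) and ¬P, infer Q.
One disjunct, 'n ≤ 0', is ruled out; the other must hold.

n is positive


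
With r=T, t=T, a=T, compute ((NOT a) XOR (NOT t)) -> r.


Substitute r=T, t=T, a=T:
NOT a = F
NOT t = F
(NOT a) XOR (NOT t) = F XOR F = F
((NOT a) XOR (NOT t)) -> r = F -> T = T

T


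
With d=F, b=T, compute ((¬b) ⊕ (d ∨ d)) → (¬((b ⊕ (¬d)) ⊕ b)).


Substitute d=F, b=T:
¬b = F
d ∨ d = F ∨ F = F
(¬b) ⊕ (d ∨ d) = F ⊕ F = F
¬d = T
b ⊕ (¬d) = T ⊕ T = F
(b ⊕ (¬d)) ⊕ b = F ⊕ T = T
¬((b ⊕ (¬d)) ⊕ b) = F
((¬b) ⊕ (d ∨ d)) → (¬((b ⊕ (¬d)) ⊕ b)) = F → F = T

T


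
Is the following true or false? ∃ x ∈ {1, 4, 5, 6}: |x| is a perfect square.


Evaluate the predicate on each element: 1:T, 4:T, 5:F, 6:F.
Witness x = 1 satisfies the predicate.

T


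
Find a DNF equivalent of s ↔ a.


Step 1: s ↔ a is true exactly when both agree: (s ∧ a) ∨ (¬s ∧ ¬a).

(s ∧ a) ∨ ((¬s) ∧ (¬a))


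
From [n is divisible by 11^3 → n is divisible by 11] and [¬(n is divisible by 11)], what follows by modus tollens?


Modus tollens: from (P → Q) and ¬Q, infer ¬P.
Q = 'n is divisible by 11' is denied; since P → Q, P must also fail.

Not (n is divisible by 11^3).


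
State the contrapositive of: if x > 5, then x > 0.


The contrapositive of (P → Q) is (¬Q → ¬P); it is logically equivalent to the original.
Here P = 'x > 5' and Q = 'x > 0'.

If not (x > 0), then not (x > 5).


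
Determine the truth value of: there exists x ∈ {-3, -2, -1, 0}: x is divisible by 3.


Evaluate the predicate on each element: -3:T, -2:F, -1:F, 0:T.
Witness x = -3 satisfies the predicate.

T


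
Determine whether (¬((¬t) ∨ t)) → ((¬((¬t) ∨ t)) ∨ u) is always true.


Build the truth table over {t, u}:
t | u | φ
---------
F | F | T
T | F | T
F | T | T
T | T | T
Every row evaluates to true.

Yes, it is a tautology.


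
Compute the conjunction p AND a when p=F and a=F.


Conjunction is true only when both operands are true.
Substitute: p=F, a=F.
F AND F evaluates to F.

F


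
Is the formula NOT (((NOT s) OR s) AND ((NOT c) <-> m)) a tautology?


Build the truth table over {c, m, s}:
c | m | s | φ
-------------
F | F | F | T
T | F | F | F
F | T | F | F
T | T | F | T
F | F | T | T
T | F | T | F
F | T | T | F
T | T | T | T
Counterexample at row 2: with c=T, m=F, s=F, the formula is F.

No, it is not a tautology.


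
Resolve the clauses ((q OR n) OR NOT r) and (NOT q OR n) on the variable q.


The clauses contain complementary literals q and NOTq.
Resolution eliminates this pair and disjoins the remaining literals (merging duplicates).

(n OR NOT r)


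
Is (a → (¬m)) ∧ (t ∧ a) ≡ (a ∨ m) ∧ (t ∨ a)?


Compare truth tables:
a | m | t | φ | ψ
-----------------
F | F | F | F | F
T | F | F | F | T
F | T | F | F | F
T | T | F | F | T
F | F | T | F | F
T | F | T | T | T
F | T | T | F | T
T | T | T | F | T
They differ at row 2 (a=T, m=F, t=F): φ=F but ψ=T.

No, they are not logically equivalent.


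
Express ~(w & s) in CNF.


Step 1: Apply De Morgan: ¬(w ∧ s) = ¬w ∨ ¬s.

(~w) | (~s)


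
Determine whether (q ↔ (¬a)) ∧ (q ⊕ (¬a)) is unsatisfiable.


Truth table over {a, q}:
a | q | φ
---------
F | F | F
T | F | F
F | T | F
T | T | F
Every row is false.

Yes, it is a contradiction.


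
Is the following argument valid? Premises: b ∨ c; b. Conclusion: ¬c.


This is affirming a disjunct (fallacy). There exist truth assignments where the premises are all true but the conclusion is false.

Invalid.


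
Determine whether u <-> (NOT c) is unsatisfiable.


Truth table over {c, u}:
c | u | φ
---------
F | F | F
T | F | T
F | T | T
T | T | F
Satisfying assignment at row 2: c=T, u=F gives T.

No, it is not a contradiction.


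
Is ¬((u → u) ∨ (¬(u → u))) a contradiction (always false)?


Truth table over {u}:
u | φ
-----
F | F
T | F
Every row is false.

Yes, it is a contradiction.


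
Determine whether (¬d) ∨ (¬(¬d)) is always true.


Build the truth table over {d}:
d | φ
-----
F | T
T | T
Every row evaluates to true.

Yes, it is a tautology.


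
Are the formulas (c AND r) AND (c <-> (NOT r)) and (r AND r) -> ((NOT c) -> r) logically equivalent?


Compare truth tables:
c | r | φ | ψ
-------------
F | F | F | T
T | F | F | T
F | T | F | T
T | T | F | T
They differ at row 1 (c=F, r=F): φ=F but ψ=T.

No, they are not logically equivalent.
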